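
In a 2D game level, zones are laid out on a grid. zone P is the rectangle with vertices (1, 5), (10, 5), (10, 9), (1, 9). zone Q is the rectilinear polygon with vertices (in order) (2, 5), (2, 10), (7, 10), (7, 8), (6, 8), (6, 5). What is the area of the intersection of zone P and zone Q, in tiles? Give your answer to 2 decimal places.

17.00

The intersection is the polygon with vertices (7,9), (7,8), (6,8), (6,5), (2,5), (2,9).
By the shoelace formula its area is 17.00.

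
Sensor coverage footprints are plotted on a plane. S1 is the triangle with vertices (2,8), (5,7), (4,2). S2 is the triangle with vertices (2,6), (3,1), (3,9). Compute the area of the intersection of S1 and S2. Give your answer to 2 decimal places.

The intersection is the polygon with vertices (3,7.667), (3,5), (2.333,7), (2.6,7.8).
By the shoelace formula its area is 1.07.

1.07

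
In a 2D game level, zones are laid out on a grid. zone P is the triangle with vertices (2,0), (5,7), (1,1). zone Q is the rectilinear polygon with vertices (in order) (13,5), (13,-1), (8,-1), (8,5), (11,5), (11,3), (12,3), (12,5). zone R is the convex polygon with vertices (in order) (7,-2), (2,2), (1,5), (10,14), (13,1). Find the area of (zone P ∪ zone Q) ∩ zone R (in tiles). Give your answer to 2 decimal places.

|zone P ∪ zone Q| = 33.
|(zone P ∪ zone Q) ∩ zone R| = 25.29.

25.29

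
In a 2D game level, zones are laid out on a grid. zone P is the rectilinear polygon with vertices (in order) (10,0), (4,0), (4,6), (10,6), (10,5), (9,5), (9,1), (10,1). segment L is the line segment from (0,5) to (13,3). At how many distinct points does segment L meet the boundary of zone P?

The segment meets the boundary at (9,3.615), (4,4.385).

2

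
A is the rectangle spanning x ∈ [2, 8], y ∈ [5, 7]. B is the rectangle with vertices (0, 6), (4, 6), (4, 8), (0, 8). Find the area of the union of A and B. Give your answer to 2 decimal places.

18.00

By inclusion–exclusion:
Individual areas: |A| = 12, |B| = 8.
|A∩B|: x∈[2,4], y∈[6,7] → 2·1 = 2.
|A ∪ B| = 20 − 2 = 18.00.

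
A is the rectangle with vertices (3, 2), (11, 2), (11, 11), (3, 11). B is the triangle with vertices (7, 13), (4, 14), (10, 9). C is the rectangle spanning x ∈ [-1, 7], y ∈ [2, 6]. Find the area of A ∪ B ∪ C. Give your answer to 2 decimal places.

91.60

By inclusion–exclusion:
Individual areas: |A| = 72, |B| = 4.5, |C| = 32.
|A∩B| = 0.9.
|A∩C|: x∈[3,7], y∈[2,6] → 4·4 = 16.
|B∩C| = 0.
|A∩B∩C| = 0.
|A ∪ B ∪ C| = 108.5 − 16.9 + 0 = 91.60.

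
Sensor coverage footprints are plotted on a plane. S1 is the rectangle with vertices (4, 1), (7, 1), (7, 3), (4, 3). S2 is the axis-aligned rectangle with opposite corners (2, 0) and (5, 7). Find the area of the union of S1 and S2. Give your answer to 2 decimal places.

By inclusion–exclusion:
Individual areas: |S1| = 6, |S2| = 21.
|S1∩S2|: x∈[4,5], y∈[1,3] → 1·2 = 2.
|S1 ∪ S2| = 27 − 2 = 25.00.

25.00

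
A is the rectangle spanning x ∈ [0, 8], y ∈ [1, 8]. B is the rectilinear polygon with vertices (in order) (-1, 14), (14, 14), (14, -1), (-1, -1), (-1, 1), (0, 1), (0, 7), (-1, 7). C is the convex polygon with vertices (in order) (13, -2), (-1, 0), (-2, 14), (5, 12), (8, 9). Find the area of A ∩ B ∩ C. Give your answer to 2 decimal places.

56.00

The intersection is the polygon with vertices (8,8), (8,1), (0,1), (0,7), (0,8).
By the shoelace formula its area is 56.00.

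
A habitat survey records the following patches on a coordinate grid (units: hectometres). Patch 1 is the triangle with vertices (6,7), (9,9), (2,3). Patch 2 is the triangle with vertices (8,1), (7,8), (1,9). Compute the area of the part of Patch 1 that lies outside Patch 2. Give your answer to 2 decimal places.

|Patch 1| = 2, |Patch 1∩Patch 2| = 1.2511.
|Patch 1 ∖ Patch 2| = |Patch 1| − |Patch 1∩Patch 2| = 2 − 1.2511 = 0.75.

0.75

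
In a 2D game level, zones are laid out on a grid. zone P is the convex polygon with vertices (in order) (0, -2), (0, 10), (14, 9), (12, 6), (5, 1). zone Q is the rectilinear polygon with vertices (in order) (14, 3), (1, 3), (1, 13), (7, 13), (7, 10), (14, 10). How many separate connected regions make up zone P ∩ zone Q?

1

zone P ∩ zone Q is a single connected region.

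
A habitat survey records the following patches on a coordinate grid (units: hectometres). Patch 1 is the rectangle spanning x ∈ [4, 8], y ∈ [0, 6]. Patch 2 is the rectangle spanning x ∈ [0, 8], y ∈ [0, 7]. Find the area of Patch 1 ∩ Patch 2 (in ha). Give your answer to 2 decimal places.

24.00

|Patch 1∩Patch 2|: x∈[4,8], y∈[0,6] → 4·6 = 24.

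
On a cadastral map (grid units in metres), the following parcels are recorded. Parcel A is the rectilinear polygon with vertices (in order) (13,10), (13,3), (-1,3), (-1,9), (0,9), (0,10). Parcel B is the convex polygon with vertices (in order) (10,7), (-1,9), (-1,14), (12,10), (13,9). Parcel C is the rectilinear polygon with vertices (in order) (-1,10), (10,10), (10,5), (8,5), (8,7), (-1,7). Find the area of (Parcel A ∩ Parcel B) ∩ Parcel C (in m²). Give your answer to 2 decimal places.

The region (Parcel A ∩ Parcel B) ∩ Parcel C is the polygon with vertices (0,10), (10,10), (10,7), (-1,9), (0,9).
By the shoelace formula its area is 21.00.

21.00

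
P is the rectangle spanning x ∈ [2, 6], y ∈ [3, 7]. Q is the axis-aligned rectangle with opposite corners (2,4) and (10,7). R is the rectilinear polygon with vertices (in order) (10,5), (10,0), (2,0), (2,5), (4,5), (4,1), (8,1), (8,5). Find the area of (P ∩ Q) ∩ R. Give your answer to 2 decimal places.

The region (P ∩ Q) ∩ R is the polygon with vertices (2,4), (2,5), (4,5), (4,4).
By the shoelace formula its area is 2.00.

2.00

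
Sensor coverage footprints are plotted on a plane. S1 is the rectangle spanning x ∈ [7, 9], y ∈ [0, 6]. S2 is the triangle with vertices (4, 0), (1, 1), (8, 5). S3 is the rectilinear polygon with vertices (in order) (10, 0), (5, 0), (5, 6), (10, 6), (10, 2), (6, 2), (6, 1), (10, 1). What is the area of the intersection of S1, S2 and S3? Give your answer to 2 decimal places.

0.34

The intersection is the polygon with vertices (8,5), (7,3.75), (7,4.429).
By the shoelace formula its area is 0.34.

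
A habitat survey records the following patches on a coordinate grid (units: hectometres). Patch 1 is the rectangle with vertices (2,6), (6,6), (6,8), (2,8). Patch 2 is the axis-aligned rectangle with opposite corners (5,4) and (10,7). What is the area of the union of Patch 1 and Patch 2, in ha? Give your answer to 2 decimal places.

22.00

By inclusion–exclusion:
Individual areas: |Patch 1| = 8, |Patch 2| = 15.
|Patch 1∩Patch 2|: x∈[5,6], y∈[6,7] → 1·1 = 1.
|Patch 1 ∪ Patch 2| = 23 − 1 = 22.00.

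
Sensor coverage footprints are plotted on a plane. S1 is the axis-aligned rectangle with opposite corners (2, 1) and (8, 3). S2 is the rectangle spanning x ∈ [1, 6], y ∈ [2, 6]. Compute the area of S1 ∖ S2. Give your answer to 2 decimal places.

|S1∩S2|: x∈[2,6], y∈[2,3] → 4·1 = 4.
|S1| = 12.
|S1 ∖ S2| = |S1| − |S1∩S2| = 12 − 4 = 8.00.

8.00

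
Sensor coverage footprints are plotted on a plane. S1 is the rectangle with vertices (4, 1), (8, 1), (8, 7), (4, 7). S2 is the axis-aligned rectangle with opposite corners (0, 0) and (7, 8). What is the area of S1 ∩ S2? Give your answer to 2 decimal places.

18.00

|S1∩S2|: x∈[4,7], y∈[1,7] → 3·6 = 18.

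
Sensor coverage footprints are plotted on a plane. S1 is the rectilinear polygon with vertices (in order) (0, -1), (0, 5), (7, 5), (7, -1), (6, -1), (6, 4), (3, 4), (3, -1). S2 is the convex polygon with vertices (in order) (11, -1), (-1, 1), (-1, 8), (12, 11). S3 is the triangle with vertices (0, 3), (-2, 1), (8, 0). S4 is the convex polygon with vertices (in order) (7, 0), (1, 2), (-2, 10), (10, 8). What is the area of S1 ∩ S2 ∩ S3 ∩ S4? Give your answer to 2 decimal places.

1.63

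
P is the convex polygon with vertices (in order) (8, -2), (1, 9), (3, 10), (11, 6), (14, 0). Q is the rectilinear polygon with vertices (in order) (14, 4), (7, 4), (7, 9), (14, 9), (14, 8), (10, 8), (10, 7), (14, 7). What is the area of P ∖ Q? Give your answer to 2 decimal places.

|P| = 73.5, |P∩Q| = 13.
|P ∖ Q| = |P| − |P∩Q| = 73.5 − 13 = 60.50.

60.50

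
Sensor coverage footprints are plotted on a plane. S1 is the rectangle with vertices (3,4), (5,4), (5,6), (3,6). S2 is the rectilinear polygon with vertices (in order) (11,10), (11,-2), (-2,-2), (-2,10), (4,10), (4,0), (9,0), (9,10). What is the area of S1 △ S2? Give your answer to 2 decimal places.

106.00

|S1| = 4, |S2| = 106, |S1∩S2| = 2.
|S1 △ S2| = |S1| + |S2| − 2·|S1∩S2| = 4 + 106 − 4 = 106.00.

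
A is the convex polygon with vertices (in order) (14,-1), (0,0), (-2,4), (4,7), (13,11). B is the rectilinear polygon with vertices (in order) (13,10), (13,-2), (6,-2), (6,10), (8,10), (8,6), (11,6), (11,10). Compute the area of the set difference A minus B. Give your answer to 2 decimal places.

|A| = 122, |A∩B| = 59.4167.
|A ∖ B| = |A| − |A∩B| = 122 − 59.4167 = 62.58.

62.58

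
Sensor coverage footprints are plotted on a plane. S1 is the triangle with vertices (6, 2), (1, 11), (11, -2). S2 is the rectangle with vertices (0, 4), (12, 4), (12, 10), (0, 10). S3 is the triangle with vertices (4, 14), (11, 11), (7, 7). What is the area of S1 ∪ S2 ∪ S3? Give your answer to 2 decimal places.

92.94

By inclusion–exclusion:
Individual areas: |S1| = 12.5, |S2| = 72, |S3| = 20.
|S1∩S2| = 5.1282.
|S1∩S3| = 0.
|S2∩S3| = 6.4286.
|S1∩S2∩S3| = 0.
|S1 ∪ S2 ∪ S3| = 104.5 − 11.5568 + 0 = 92.94.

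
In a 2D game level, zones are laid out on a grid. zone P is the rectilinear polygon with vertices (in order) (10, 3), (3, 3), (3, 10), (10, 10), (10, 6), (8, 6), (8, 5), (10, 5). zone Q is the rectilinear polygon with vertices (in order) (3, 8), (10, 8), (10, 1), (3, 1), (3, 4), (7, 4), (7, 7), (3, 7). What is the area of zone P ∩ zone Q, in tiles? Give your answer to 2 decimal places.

21.00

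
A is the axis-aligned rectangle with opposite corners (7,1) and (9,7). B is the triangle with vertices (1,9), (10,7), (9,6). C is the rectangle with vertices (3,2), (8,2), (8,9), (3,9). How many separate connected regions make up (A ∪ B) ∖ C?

(A ∪ B) ∖ C splits into 2 disjoint pieces (area 7.9444, area 0.3056).

2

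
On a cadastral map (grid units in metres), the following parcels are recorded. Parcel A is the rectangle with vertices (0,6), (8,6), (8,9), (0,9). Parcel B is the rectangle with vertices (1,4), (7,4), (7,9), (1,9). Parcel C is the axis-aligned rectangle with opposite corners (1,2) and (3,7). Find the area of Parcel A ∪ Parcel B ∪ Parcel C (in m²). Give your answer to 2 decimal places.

By inclusion–exclusion:
Individual areas: |Parcel A| = 24, |Parcel B| = 30, |Parcel C| = 10.
|Parcel A∩Parcel B|: x∈[1,7], y∈[6,9] → 6·3 = 18.
|Parcel A∩Parcel C|: x∈[1,3], y∈[6,7] → 2·1 = 2.
|Parcel B∩Parcel C|: x∈[1,3], y∈[4,7] → 2·3 = 6.
|Parcel A∩Parcel B∩Parcel C| = 2.
|Parcel A ∪ Parcel B ∪ Parcel C| = 64 − 26 + 2 = 40.00.

40.00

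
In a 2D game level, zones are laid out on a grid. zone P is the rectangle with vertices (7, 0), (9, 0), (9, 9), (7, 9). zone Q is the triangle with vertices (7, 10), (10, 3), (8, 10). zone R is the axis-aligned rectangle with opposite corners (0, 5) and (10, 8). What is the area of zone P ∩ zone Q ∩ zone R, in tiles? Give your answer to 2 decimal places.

The intersection is the polygon with vertices (7.857,8), (8.571,8), (9,6.5), (9,5.333).
By the shoelace formula its area is 1.20.

1.20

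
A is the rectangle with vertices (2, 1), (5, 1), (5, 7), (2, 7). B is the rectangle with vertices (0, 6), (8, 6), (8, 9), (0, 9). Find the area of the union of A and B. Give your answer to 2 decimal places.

39.00

By inclusion–exclusion:
Individual areas: |A| = 18, |B| = 24.
|A∩B|: x∈[2,5], y∈[6,7] → 3·1 = 3.
|A ∪ B| = 42 − 3 = 39.00.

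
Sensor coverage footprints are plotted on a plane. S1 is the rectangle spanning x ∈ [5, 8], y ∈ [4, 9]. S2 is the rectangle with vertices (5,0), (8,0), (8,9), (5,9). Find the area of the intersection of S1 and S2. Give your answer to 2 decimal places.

15.00

|S1∩S2|: x∈[5,8], y∈[4,9] → 3·5 = 15.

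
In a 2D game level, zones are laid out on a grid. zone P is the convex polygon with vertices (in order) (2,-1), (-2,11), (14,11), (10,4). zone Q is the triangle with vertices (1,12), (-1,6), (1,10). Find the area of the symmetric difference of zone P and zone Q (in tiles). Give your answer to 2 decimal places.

|zone P| = 114, |zone Q| = 2, |zone P∩zone Q| = 1.7667.
|zone P △ zone Q| = |zone P| + |zone Q| − 2·|zone P∩zone Q| = 114 + 2 − 3.5333 = 112.47.

112.47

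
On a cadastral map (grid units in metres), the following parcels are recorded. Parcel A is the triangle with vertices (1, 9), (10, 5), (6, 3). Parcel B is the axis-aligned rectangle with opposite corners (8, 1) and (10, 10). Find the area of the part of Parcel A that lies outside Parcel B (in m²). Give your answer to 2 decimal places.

15.11

|Parcel A| = 17, |Parcel A∩Parcel B| = 1.8889.
|Parcel A ∖ Parcel B| = |Parcel A| − |Parcel A∩Parcel B| = 17 − 1.8889 = 15.11.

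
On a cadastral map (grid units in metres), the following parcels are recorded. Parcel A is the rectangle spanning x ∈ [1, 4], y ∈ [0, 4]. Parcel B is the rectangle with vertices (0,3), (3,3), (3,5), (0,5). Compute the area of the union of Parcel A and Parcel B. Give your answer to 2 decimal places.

16.00

By inclusion–exclusion:
Individual areas: |Parcel A| = 12, |Parcel B| = 6.
|Parcel A∩Parcel B|: x∈[1,3], y∈[3,4] → 2·1 = 2.
|Parcel A ∪ Parcel B| = 18 − 2 = 16.00.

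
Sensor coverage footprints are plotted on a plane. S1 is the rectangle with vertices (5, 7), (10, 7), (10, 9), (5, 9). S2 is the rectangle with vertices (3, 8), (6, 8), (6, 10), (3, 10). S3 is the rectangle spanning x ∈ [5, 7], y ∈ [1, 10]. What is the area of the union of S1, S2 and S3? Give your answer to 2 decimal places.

28.00

By inclusion–exclusion:
Individual areas: |S1| = 10, |S2| = 6, |S3| = 18.
|S1∩S2|: x∈[5,6], y∈[8,9] → 1·1 = 1.
|S1∩S3|: x∈[5,7], y∈[7,9] → 2·2 = 4.
|S2∩S3|: x∈[5,6], y∈[8,10] → 1·2 = 2.
|S1∩S2∩S3| = 1.
|S1 ∪ S2 ∪ S3| = 34 − 7 + 1 = 28.00.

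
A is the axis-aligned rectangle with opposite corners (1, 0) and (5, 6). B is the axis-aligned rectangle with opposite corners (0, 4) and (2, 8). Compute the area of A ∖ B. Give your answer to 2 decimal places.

22.00

|A∩B|: x∈[1,2], y∈[4,6] → 1·2 = 2.
|A| = 24.
|A ∖ B| = |A| − |A∩B| = 24 − 2 = 22.00.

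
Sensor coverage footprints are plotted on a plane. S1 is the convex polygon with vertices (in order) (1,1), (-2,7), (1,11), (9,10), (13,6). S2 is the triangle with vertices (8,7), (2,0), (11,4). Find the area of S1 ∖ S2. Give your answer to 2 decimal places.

79.31

|S1| = 89, |S1∩S2| = 9.6934.
|S1 ∖ S2| = |S1| − |S1∩S2| = 89 − 9.6934 = 79.31.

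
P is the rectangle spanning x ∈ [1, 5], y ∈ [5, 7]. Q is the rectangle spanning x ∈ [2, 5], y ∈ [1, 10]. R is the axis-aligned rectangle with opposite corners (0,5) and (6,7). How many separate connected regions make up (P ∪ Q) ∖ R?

2

(P ∪ Q) ∖ R splits into 2 disjoint pieces (area 12, area 9).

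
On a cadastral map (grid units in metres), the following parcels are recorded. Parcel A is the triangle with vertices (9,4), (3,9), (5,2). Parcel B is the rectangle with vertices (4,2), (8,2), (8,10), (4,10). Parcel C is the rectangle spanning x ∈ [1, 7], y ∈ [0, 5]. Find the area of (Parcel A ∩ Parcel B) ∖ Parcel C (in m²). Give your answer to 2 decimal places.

7.71

|Parcel A ∩ Parcel B| = 14.
|(Parcel A ∩ Parcel B) ∩ Parcel C| = 6.2857.
|(Parcel A ∩ Parcel B) ∖ Parcel C| = 14 − 6.2857 = 7.71.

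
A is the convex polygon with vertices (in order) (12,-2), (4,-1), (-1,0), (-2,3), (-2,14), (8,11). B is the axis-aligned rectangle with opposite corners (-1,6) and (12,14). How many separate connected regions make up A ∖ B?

A ∖ B is a single connected region.

1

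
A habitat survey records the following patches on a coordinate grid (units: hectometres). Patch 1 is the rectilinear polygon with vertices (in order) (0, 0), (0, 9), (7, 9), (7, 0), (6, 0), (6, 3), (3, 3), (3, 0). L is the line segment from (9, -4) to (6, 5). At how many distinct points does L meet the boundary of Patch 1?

The segment meets the boundary at (7,2).

1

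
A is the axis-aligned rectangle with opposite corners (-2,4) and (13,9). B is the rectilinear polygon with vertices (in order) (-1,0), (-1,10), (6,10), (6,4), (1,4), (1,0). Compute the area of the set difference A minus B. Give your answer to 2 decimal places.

|A| = 75, |A∩B| = 35.
|A ∖ B| = |A| − |A∩B| = 75 − 35 = 40.00.

40.00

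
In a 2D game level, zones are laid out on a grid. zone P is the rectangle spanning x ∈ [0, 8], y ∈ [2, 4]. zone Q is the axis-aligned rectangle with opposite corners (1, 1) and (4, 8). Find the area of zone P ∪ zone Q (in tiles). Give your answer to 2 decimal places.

By inclusion–exclusion:
Individual areas: |zone P| = 16, |zone Q| = 21.
|zone P∩zone Q|: x∈[1,4], y∈[2,4] → 3·2 = 6.
|zone P ∪ zone Q| = 37 − 6 = 31.00.

31.00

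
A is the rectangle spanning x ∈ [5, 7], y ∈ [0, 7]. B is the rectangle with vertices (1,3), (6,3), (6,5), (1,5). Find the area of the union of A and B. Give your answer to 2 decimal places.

22.00

By inclusion–exclusion:
Individual areas: |A| = 14, |B| = 10.
|A∩B|: x∈[5,6], y∈[3,5] → 1·2 = 2.
|A ∪ B| = 24 − 2 = 22.00.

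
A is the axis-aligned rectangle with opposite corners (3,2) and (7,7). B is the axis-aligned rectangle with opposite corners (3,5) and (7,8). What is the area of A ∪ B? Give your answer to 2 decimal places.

24.00

By inclusion–exclusion:
Individual areas: |A| = 20, |B| = 12.
|A∩B|: x∈[3,7], y∈[5,7] → 4·2 = 8.
|A ∪ B| = 32 − 8 = 24.00.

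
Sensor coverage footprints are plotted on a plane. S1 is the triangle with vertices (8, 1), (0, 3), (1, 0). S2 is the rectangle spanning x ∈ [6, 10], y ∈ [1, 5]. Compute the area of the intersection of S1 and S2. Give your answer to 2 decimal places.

The intersection is the polygon with vertices (8,1), (6,1), (6,1.5).
By the shoelace formula its area is 0.50.

0.50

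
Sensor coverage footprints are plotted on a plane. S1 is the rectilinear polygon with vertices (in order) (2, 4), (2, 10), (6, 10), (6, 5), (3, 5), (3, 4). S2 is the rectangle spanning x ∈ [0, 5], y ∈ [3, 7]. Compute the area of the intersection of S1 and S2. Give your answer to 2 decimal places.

7.00

The intersection is the polygon with vertices (2,7), (5,7), (5,5), (3,5), (3,4), (2,4).
By the shoelace formula its area is 7.00.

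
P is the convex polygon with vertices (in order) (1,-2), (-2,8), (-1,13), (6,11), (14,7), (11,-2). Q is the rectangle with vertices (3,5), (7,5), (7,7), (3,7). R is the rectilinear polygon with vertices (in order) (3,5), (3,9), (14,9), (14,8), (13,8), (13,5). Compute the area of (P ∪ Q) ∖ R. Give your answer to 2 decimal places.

132.25

|P ∪ Q| = 170.
|(P ∪ Q) ∩ R| = 37.75.
|(P ∪ Q) ∖ R| = 170 − 37.75 = 132.25.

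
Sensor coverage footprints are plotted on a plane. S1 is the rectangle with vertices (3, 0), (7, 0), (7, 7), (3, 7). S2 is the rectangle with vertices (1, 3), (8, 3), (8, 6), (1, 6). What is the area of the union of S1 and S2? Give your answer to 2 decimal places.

By inclusion–exclusion:
Individual areas: |S1| = 28, |S2| = 21.
|S1∩S2|: x∈[3,7], y∈[3,6] → 4·3 = 12.
|S1 ∪ S2| = 49 − 12 = 37.00.

37.00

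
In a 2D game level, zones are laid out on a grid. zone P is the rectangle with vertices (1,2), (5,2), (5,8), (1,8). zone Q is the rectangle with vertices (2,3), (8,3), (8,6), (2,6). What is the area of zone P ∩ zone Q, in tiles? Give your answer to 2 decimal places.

9.00

|zone P∩zone Q|: x∈[2,5], y∈[3,6] → 3·3 = 9.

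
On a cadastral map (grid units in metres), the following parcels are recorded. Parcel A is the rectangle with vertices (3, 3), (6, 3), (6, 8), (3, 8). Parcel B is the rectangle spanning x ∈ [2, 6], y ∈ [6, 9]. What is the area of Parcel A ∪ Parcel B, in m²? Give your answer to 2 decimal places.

21.00

By inclusion–exclusion:
Individual areas: |Parcel A| = 15, |Parcel B| = 12.
|Parcel A∩Parcel B|: x∈[3,6], y∈[6,8] → 3·2 = 6.
|Parcel A ∪ Parcel B| = 27 − 6 = 21.00.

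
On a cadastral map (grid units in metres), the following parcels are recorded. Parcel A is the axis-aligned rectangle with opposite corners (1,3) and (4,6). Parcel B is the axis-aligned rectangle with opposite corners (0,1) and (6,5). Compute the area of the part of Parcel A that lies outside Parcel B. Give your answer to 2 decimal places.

|Parcel A∩Parcel B|: x∈[1,4], y∈[3,5] → 3·2 = 6.
|Parcel A| = 9.
|Parcel A ∖ Parcel B| = |Parcel A| − |Parcel A∩Parcel B| = 9 − 6 = 3.00.

3.00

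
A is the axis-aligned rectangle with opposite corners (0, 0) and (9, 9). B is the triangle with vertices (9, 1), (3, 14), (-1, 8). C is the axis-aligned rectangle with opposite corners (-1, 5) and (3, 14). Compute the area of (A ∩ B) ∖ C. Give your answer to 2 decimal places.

20.63

|A ∩ B| = 28.8808.
|(A ∩ B) ∩ C| = 8.25.
|(A ∩ B) ∖ C| = 28.8808 − 8.25 = 20.63.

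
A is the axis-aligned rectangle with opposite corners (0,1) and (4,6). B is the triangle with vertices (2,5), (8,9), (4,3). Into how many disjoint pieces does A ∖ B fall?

1

A ∖ B is a single connected region.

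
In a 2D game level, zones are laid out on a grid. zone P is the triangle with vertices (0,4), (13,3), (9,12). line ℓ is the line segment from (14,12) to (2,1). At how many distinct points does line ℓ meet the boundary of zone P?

2

The segment meets the boundary at (4.865,3.626), (10.447,8.743).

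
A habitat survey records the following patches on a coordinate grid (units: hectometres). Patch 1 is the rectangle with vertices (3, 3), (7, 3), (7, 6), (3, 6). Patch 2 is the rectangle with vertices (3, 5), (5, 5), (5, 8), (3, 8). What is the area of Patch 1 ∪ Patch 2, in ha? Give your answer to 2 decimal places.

16.00

By inclusion–exclusion:
Individual areas: |Patch 1| = 12, |Patch 2| = 6.
|Patch 1∩Patch 2|: x∈[3,5], y∈[5,6] → 2·1 = 2.
|Patch 1 ∪ Patch 2| = 18 − 2 = 16.00.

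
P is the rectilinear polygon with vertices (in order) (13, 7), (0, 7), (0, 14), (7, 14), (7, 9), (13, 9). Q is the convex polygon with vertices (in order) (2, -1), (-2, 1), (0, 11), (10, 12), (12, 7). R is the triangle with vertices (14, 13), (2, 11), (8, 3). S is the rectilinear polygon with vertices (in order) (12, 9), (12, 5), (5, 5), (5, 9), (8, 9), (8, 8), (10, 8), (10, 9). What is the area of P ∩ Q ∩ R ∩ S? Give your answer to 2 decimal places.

9.92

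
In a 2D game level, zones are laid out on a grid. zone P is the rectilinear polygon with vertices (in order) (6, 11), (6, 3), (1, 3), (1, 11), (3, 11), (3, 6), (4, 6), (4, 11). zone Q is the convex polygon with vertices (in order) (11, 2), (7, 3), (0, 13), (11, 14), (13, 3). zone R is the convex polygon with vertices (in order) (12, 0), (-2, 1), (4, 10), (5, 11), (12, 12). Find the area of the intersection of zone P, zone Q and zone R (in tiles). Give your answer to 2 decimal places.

9.79

The intersection is the polygon with vertices (4,7.286), (4,10), (5,11), (6,11), (6,4.429).
By the shoelace formula its area is 9.79.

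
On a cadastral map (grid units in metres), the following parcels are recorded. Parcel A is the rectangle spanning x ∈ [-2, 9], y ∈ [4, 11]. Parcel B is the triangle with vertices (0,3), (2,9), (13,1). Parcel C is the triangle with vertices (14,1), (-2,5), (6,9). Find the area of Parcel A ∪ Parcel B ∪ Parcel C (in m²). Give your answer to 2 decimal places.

By inclusion–exclusion:
Individual areas: |Parcel A| = 77, |Parcel B| = 41, |Parcel C| = 48.
|Parcel A∩Parcel B| = 21.3542.
|Parcel A∩Parcel C| = 32.5.
|Parcel B∩Parcel C| = 27.607.
|Parcel A∩Parcel B∩Parcel C| = 18.604.
|Parcel A ∪ Parcel B ∪ Parcel C| = 166 − 81.4612 + 18.604 = 103.14.

103.14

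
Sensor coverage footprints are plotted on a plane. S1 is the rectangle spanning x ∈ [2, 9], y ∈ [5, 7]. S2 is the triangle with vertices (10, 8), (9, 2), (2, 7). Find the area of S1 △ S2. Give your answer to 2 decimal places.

|S1| = 14, |S2| = 23.5, |S1∩S2| = 11.2.
|S1 △ S2| = |S1| + |S2| − 2·|S1∩S2| = 14 + 23.5 − 22.4 = 15.10.

15.10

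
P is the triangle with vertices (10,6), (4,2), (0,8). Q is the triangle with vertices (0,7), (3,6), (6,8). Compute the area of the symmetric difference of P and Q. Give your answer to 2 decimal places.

|P| = 26, |Q| = 4.5, |P∩Q| = 3.2386.
|P △ Q| = |P| + |Q| − 2·|P∩Q| = 26 + 4.5 − 6.4771 = 24.02.

24.02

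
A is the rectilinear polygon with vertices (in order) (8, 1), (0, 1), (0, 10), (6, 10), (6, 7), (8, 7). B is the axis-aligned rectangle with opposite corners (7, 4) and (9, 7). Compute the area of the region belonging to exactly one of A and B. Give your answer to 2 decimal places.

66.00

|A| = 66, |B| = 6, |A∩B| = 3.
|A △ B| = |A| + |B| − 2·|A∩B| = 66 + 6 − 6 = 66.00.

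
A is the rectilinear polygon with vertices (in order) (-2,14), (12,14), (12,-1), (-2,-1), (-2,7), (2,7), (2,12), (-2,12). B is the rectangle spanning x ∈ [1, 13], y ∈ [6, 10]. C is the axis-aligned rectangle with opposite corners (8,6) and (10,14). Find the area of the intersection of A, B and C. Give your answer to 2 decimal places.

8.00

The intersection is the polygon with vertices (8,6), (8,10), (10,10), (10,6).
By the shoelace formula its area is 8.00.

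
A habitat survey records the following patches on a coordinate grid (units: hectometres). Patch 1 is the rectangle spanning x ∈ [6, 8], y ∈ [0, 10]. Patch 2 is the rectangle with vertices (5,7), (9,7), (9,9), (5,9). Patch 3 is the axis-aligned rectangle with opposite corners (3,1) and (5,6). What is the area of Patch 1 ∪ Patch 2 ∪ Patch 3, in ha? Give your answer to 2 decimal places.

By inclusion–exclusion:
Individual areas: |Patch 1| = 20, |Patch 2| = 8, |Patch 3| = 10.
|Patch 1∩Patch 2|: x∈[6,8], y∈[7,9] → 2·2 = 4.
|Patch 1∩Patch 3| = 0 (no overlap).
|Patch 2∩Patch 3| = 0 (no overlap).
|Patch 1∩Patch 2∩Patch 3| = 0.
|Patch 1 ∪ Patch 2 ∪ Patch 3| = 38 − 4 + 0 = 34.00.

34.00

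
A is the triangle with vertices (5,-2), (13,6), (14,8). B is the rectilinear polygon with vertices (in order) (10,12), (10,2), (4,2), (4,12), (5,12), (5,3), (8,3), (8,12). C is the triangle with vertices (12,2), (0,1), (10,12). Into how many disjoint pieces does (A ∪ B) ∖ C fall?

4

(A ∪ B) ∖ C splits into 4 disjoint pieces (area 0.6884, area 6.05, area 2.2, area 1.6955).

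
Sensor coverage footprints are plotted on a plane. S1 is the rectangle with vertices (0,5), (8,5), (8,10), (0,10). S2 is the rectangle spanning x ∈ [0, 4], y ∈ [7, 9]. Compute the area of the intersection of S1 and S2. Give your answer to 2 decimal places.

|S1∩S2|: x∈[0,4], y∈[7,9] → 4·2 = 8.

8.00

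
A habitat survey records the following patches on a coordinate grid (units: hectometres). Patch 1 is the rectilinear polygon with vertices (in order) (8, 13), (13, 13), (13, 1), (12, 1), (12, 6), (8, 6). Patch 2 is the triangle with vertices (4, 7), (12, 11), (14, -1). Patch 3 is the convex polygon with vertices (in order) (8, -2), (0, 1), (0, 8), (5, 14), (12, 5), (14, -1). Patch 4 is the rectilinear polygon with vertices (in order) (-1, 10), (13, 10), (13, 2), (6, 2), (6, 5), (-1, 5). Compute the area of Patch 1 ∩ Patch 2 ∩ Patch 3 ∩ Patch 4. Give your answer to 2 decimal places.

7.81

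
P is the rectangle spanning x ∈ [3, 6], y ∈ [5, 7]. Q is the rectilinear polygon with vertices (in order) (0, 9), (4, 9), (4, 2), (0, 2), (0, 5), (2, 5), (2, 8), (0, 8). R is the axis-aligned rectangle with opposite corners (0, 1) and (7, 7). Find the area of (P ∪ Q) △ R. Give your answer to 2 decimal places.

28.00

|P ∪ Q| = 26.
|(P ∪ Q) ∩ R| = 20.
|(P ∪ Q) △ R| = 26 + 42 − 40 = 28.00.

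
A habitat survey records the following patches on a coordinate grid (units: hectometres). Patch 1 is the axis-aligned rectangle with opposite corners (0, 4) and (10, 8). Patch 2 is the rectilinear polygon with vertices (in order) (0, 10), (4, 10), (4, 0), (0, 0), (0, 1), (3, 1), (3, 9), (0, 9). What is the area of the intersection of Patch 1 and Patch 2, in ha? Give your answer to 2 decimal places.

The intersection is the polygon with vertices (4,8), (4,4), (3,4), (3,8).
By the shoelace formula its area is 4.00.

4.00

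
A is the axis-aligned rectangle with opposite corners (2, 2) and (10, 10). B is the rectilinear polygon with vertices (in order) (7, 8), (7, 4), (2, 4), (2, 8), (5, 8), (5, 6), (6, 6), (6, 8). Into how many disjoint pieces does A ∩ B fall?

A ∩ B is a single connected region.

1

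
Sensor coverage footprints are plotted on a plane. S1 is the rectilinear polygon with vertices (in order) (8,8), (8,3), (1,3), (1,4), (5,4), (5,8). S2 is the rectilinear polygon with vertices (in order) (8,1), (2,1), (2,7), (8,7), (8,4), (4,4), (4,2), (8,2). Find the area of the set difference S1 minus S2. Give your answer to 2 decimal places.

|S1| = 19, |S1∩S2| = 11.
|S1 ∖ S2| = |S1| − |S1∩S2| = 19 − 11 = 8.00.

8.00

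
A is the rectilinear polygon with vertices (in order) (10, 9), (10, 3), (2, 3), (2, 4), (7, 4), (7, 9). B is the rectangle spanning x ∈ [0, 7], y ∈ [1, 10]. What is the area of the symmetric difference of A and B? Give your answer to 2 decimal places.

76.00

|A| = 23, |B| = 63, |A∩B| = 5.
|A △ B| = |A| + |B| − 2·|A∩B| = 23 + 63 − 10 = 76.00.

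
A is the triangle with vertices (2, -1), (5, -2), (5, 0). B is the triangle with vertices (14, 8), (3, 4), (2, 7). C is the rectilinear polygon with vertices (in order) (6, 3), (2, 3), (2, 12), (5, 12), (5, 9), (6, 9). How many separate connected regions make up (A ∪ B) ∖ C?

2

(A ∪ B) ∖ C splits into 2 disjoint pieces (area 3, area 8.9697).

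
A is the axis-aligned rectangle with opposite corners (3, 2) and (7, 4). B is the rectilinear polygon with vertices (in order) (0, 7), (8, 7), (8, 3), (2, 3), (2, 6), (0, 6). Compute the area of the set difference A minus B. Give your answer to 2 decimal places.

4.00

|A| = 8, |A∩B| = 4.
|A ∖ B| = |A| − |A∩B| = 8 − 4 = 4.00.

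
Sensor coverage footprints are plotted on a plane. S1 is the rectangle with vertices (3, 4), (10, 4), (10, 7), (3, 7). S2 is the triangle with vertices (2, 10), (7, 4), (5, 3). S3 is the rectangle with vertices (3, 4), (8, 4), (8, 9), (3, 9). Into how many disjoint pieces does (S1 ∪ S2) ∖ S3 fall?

(S1 ∪ S2) ∖ S3 splits into 3 disjoint pieces (area 6, area 1.2143, area 0.5667).

3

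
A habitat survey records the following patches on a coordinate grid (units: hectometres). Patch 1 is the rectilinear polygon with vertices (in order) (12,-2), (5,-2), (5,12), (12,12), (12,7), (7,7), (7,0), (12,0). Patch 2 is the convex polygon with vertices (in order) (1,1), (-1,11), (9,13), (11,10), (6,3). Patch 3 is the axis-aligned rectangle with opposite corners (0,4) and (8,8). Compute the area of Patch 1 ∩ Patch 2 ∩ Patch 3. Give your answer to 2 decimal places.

The intersection is the polygon with vertices (7,7), (7,4.4), (6.714,4), (5,4), (5,8), (8,8), (8,7).
By the shoelace formula its area is 8.94.

8.94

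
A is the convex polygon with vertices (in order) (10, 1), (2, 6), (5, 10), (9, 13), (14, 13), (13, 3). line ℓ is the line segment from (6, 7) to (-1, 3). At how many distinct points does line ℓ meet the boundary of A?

1

The segment meets the boundary at (3.075,5.328).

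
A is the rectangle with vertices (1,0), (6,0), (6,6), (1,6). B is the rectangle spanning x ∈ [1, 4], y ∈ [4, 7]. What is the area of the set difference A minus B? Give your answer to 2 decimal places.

|A∩B|: x∈[1,4], y∈[4,6] → 3·2 = 6.
|A| = 30.
|A ∖ B| = |A| − |A∩B| = 30 − 6 = 24.00.

24.00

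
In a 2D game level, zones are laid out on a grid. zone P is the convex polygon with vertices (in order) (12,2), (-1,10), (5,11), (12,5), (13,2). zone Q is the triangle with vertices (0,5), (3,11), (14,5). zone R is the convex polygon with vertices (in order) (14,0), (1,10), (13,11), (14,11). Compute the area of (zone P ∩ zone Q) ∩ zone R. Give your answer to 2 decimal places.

The region (zone P ∩ zone Q) ∩ zone R is the polygon with vertices (2.565,10.13), (4.325,10.277), (8.5,8), (12,5), (7.5,5), (2.083,9.167).
By the shoelace formula its area is 22.64.

22.64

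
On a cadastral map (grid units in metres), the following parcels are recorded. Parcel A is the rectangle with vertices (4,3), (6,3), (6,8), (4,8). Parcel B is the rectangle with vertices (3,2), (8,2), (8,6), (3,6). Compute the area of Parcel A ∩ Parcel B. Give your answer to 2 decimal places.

6.00

|Parcel A∩Parcel B|: x∈[4,6], y∈[3,6] → 2·3 = 6.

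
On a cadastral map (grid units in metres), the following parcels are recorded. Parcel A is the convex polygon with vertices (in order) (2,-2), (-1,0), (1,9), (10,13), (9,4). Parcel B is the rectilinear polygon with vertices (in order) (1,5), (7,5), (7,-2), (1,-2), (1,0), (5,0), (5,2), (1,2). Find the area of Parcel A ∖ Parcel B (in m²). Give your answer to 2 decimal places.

|Parcel A| = 95.5, |Parcel A∩Parcel B| = 23.1429.
|Parcel A ∖ Parcel B| = |Parcel A| − |Parcel A∩Parcel B| = 95.5 − 23.1429 = 72.36.

72.36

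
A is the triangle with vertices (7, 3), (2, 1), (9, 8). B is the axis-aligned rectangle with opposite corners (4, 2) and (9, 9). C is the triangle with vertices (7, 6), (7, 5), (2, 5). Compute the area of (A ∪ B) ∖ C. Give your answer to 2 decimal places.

|A ∪ B| = 36.25.
|(A ∪ B) ∩ C| = 2.1.
|(A ∪ B) ∖ C| = 36.25 − 2.1 = 34.15.

34.15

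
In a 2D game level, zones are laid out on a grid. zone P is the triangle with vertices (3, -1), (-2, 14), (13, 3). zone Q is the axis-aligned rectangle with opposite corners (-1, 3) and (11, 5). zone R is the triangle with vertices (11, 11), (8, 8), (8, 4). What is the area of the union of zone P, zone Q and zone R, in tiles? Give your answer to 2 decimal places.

94.70

By inclusion–exclusion:
Individual areas: |zone P| = 85, |zone Q| = 24, |zone R| = 6.
|zone P∩zone Q| = 19.1394.
|zone P∩zone R| = 1.1594.
|zone Q∩zone R| = 0.2143.
|zone P∩zone Q∩zone R| = 0.2143.
|zone P ∪ zone Q ∪ zone R| = 115 − 20.5131 + 0.2143 = 94.70.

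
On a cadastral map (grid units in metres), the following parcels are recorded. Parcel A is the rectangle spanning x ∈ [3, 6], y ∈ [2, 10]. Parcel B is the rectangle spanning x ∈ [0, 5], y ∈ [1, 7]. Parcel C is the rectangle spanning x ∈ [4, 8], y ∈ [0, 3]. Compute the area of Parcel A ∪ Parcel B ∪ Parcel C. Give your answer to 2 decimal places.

53.00

By inclusion–exclusion:
Individual areas: |Parcel A| = 24, |Parcel B| = 30, |Parcel C| = 12.
|Parcel A∩Parcel B|: x∈[3,5], y∈[2,7] → 2·5 = 10.
|Parcel A∩Parcel C|: x∈[4,6], y∈[2,3] → 2·1 = 2.
|Parcel B∩Parcel C|: x∈[4,5], y∈[1,3] → 1·2 = 2.
|Parcel A∩Parcel B∩Parcel C| = 1.
|Parcel A ∪ Parcel B ∪ Parcel C| = 66 − 14 + 1 = 53.00.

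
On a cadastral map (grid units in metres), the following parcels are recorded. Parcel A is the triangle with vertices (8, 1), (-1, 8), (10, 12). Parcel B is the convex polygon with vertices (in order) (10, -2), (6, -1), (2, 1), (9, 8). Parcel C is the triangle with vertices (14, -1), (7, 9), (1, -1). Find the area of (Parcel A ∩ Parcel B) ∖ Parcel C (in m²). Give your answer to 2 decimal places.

|Parcel A ∩ Parcel B| = 13.9476.
|(Parcel A ∩ Parcel B) ∩ Parcel C| = 13.1741.
|(Parcel A ∩ Parcel B) ∖ Parcel C| = 13.9476 − 13.1741 = 0.77.

0.77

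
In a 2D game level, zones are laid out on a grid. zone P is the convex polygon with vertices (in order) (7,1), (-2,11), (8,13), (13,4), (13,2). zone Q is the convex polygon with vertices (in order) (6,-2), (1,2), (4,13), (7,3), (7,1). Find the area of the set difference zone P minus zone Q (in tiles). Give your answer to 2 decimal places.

75.82

|zone P| = 99.5, |zone P∩zone Q| = 23.6776.
|zone P ∖ zone Q| = |zone P| − |zone P∩zone Q| = 99.5 − 23.6776 = 75.82.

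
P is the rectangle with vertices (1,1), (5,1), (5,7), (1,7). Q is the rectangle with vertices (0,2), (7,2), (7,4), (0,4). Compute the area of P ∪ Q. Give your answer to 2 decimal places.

30.00

By inclusion–exclusion:
Individual areas: |P| = 24, |Q| = 14.
|P∩Q|: x∈[1,5], y∈[2,4] → 4·2 = 8.
|P ∪ Q| = 38 − 8 = 30.00.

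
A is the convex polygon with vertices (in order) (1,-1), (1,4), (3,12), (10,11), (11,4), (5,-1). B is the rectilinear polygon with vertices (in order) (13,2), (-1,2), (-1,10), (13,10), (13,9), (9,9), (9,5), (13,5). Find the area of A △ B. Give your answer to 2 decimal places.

|A| = 99, |B| = 96, |A∩B| = 64.2429.
|A △ B| = |A| + |B| − 2·|A∩B| = 99 + 96 − 128.4857 = 66.51.

66.51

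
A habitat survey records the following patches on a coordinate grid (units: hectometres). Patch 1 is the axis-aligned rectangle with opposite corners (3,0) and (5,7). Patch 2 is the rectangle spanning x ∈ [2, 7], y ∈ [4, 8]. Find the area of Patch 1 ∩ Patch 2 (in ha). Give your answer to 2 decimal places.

|Patch 1∩Patch 2|: x∈[3,5], y∈[4,7] → 2·3 = 6.

6.00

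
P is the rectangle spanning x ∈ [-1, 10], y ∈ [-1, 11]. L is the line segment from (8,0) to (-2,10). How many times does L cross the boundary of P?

1

The segment meets the boundary at (-1,9).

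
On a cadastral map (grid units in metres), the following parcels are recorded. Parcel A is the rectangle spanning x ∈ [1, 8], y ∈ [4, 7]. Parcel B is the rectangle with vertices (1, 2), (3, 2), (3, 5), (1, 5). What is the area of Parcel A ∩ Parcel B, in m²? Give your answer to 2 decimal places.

2.00

|Parcel A∩Parcel B|: x∈[1,3], y∈[4,5] → 2·1 = 2.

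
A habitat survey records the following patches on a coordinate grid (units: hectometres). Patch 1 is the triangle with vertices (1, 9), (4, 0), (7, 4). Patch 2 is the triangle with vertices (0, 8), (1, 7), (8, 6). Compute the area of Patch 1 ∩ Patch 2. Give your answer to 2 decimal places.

1.14

The intersection is the polygon with vertices (1.454,7.636), (3.143,7.214), (3.897,6.586), (1.7,6.9).
By the shoelace formula its area is 1.14.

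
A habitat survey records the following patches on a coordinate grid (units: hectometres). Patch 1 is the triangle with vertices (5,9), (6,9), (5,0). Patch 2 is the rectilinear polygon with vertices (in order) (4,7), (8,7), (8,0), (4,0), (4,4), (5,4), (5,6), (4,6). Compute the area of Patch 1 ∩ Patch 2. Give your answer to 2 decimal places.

2.72

The intersection is the polygon with vertices (5,0), (5,4), (5,6), (5,7), (5.778,7).
By the shoelace formula its area is 2.72.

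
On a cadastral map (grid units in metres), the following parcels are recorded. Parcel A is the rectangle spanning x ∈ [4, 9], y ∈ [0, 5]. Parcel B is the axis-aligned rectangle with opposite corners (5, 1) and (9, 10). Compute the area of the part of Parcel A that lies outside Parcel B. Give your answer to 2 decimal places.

|Parcel A∩Parcel B|: x∈[5,9], y∈[1,5] → 4·4 = 16.
|Parcel A| = 25.
|Parcel A ∖ Parcel B| = |Parcel A| − |Parcel A∩Parcel B| = 25 − 16 = 9.00.

9.00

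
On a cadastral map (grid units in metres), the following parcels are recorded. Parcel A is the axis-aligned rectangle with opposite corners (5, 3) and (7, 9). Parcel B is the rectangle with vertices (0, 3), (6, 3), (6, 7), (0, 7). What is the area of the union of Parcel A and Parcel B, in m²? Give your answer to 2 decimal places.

32.00

By inclusion–exclusion:
Individual areas: |Parcel A| = 12, |Parcel B| = 24.
|Parcel A∩Parcel B|: x∈[5,6], y∈[3,7] → 1·4 = 4.
|Parcel A ∪ Parcel B| = 36 − 4 = 32.00.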